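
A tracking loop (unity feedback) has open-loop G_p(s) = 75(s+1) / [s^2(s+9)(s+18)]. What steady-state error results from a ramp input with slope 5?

G_p(s) has two factors of s in the denominator, so the system is type 2.
A type-2 system has K_v = ∞, so it tracks a ramp input with zero steady-state error.

0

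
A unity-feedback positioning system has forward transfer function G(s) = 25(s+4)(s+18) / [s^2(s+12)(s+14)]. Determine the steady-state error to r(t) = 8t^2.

112/75

System type = 2 (two poles at s=0).
K_a = lim_{s→0} s^2·G(s) = 25·4·18 / (12·14) = 75/7.
r(t) = 8t^2 gives R(s) = 16/s^3.
e_ss = 16/K_a = 16/(75/7) = 112/75.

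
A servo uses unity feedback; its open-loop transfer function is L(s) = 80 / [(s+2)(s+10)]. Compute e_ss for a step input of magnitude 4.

No free integrators in L(s): this is a type 0 system.
K_p = lim_{s→0} L(s) = 80 / (2·10) = 4.
e_ss = 4/(1 + K_p) = 4/5 = 0.8.

0.8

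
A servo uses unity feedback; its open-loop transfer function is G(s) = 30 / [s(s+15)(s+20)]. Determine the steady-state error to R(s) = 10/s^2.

100

The open loop has one pole at the origin → type 1 system.
K_v = lim_{s→0} s·G(s) = 30 / (15·20) = 0.1.
e_ss = 10/K_v = 10/0.1 = 100.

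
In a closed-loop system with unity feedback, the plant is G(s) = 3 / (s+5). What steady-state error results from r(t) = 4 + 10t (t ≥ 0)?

infinity

System type = 0 (no poles at s=0). Treating each term separately:
  • 4: e_ss = 4/(1+K_p) with K_p=0.6 → 2.5.
  • 10t: a type-0 system cannot track it, e_ss → ∞.
The unbounded component dominates.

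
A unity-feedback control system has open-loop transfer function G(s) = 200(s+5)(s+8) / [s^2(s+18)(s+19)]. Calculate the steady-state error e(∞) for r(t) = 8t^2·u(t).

0.684

The open loop has two poles at the origin → type 2 system.
K_a = lim_{s→0} s^2·G(s) = 200·5·8 / (18·19) = 4000/171.
r(t) = 8t^2 gives R(s) = 16/s^3.
e_ss = 16/K_a = 16/(4000/171) = 0.684.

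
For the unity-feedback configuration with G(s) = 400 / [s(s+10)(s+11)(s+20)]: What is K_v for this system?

2/11

One free integrator in G(s): this is a type 1 system.
K_v = lim_{s→0} s·G(s) = 400 / (10·11·20) = 2/11.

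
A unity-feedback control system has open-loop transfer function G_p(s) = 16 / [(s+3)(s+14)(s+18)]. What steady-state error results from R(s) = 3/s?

No free integrators in G_p(s): this is a type 0 system.
K_p = lim_{s→0} G_p(s) = 16 / (3·14·18) = 4/189.
e_ss = 3/(1 + K_p) = 3/(193/189) = 567/193.

567/193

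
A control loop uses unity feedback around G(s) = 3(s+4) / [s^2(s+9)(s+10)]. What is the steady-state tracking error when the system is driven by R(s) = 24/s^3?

Two free integrators in G(s): this is a type 2 system.
K_a = lim_{s→0} s^2·G(s) = 3·4 / (9·10) = 2/15.
r(t) = 12t^2 gives R(s) = 24/s^3.
e_ss = 24/K_a = 24/(2/15) = 180.

180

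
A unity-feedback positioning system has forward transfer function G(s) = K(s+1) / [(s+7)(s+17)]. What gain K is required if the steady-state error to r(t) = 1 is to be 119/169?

System type = 0 (no poles at s=0).
K_p = lim_{s→0} G(s) = K·1 / (7·17) = (1/119)·K.
e_ss = 1/(1 + K_p) = 119/169 ⇒ 1 + (1/119)·K = 169/119 ⇒ K = 50.

50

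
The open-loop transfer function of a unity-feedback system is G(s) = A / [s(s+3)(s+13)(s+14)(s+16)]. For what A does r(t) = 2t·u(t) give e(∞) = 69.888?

250

The open loop has one pole at the origin → type 1 system.
K_v = lim_{s→0} s·G(s) = A / (3·13·14·16) = (1/8736)·A.
e_ss = 2/K_v = 69.888 ⇒ K_v = 125/4368 ⇒ A = (125/4368)/(1/8736) = 250.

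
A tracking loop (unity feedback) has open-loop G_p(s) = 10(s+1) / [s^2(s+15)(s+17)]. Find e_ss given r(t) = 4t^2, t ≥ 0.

204

Two free integrators in G_p(s): this is a type 2 system.
K_a = lim_{s→0} s^2·G_p(s) = 10·1 / (15·17) = 2/51.
r(t) = 4t^2 gives R(s) = 8/s^3.
e_ss = 8/K_a = 8/(2/51) = 204.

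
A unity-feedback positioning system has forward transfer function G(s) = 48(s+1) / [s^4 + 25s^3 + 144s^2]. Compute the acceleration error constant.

1/3

Lowest-order denominator term is 144s^2, so the open loop has 2 poles at the origin → type 2 system.
K_a = lim_{s→0} s^2·G(s) = 48·1 / 144 = 1/3.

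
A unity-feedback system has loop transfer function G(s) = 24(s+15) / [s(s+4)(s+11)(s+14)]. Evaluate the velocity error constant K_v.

One free integrator in G(s): this is a type 1 system.
K_v = lim_{s→0} s·G(s) = 24·15 / (4·11·14) = 45/77.

45/77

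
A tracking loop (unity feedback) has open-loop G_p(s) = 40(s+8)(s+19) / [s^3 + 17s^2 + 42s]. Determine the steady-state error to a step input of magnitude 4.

0

Factoring s from the denominator leaves a polynomial with constant term 42, so the system is type 1.
A type-1 system has K_p = ∞, so it tracks a step input with zero steady-state error.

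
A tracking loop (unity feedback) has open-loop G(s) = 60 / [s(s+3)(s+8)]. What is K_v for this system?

2.5

G(s) has one factor of s in the denominator, so the system is type 1.
K_v = lim_{s→0} s·G(s) = 60 / (3·8) = 2.5.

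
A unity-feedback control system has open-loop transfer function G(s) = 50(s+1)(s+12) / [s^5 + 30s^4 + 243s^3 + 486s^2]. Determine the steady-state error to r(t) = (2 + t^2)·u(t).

Factoring s^2 from the denominator leaves a polynomial with constant term 486, so the system is type 2. By superposition:
  • 2: tracked with zero error.
  • t^2: e_ss = 2/K_a with K_a=100/81 → 1.62.
Total e_ss = 1.62.

1.62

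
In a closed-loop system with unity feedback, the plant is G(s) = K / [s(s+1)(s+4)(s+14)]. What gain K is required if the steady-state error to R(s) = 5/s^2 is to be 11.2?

The open loop has one pole at the origin → type 1 system.
K_v = lim_{s→0} s·G(s) = K / (1·4·14) = (1/56)·K.
e_ss = 5/K_v = 11.2 ⇒ K_v = 25/56 ⇒ K = (25/56)/(1/56) = 25.

25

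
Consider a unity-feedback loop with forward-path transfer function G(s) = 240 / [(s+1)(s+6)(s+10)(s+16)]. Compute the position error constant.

0.25

System type = 0 (no poles at s=0).
K_p = lim_{s→0} G(s) = 240 / (1·6·10·16) = 0.25.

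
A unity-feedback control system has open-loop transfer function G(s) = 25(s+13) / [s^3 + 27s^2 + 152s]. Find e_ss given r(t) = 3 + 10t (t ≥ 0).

304/65

The denominator has no term below 152s — 1 pole at s=0, type 1. By superposition:
  • 3: tracked with zero error.
  • 10t: e_ss = 10/K_v with K_v=325/152 → 304/65.
Total e_ss = 304/65.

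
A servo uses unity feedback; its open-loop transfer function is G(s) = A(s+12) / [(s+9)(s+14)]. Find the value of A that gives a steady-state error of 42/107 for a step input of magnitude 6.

150

G(s) has no factors of s in the denominator, so the system is type 0.
K_p = lim_{s→0} G(s) = A·12 / (9·14) = (2/21)·A.
e_ss = 6/(1 + K_p) = 42/107 ⇒ 1 + (2/21)·A = 107/7 ⇒ A = 150.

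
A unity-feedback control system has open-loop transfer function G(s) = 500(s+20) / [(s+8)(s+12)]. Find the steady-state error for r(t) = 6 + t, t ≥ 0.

The open loop has no poles at the origin → type 0 system. Treating each term separately:
  • 6: e_ss = 6/(1+K_p) with K_p=625/6 → 36/631.
  • t: a type-0 system cannot track it, e_ss → ∞.
The unbounded component dominates.

infinity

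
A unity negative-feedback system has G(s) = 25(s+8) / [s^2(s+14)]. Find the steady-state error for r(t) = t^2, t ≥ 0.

Two free integrators in G(s): this is a type 2 system.
K_a = lim_{s→0} s^2·G(s) = 25·8 / (14) = 100/7.
r(t) = t^2 gives R(s) = 2/s^3.
e_ss = 2/K_a = 2/(100/7) = 0.14.

0.14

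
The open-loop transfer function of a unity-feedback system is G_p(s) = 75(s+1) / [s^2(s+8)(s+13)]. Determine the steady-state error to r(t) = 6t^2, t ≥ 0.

16.64

The open loop has two poles at the origin → type 2 system.
K_a = lim_{s→0} s^2·G_p(s) = 75·1 / (8·13) = 75/104.
r(t) = 6t^2 gives R(s) = 12/s^3.
e_ss = 12/K_a = 12/(75/104) = 16.64.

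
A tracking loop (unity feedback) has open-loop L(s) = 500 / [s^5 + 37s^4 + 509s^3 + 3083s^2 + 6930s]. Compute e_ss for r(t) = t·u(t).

Lowest-order denominator term is 6930s, so the open loop has 1 pole at the origin → type 1 system.
K_v = lim_{s→0} s·L(s) = 500 / 6930 = 50/693.
e_ss = 1/K_v = 1/(50/693) = 13.86.

13.86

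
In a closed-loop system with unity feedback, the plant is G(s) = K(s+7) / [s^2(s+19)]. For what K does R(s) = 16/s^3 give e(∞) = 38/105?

120

System type = 2 (two poles at s=0).
K_a = lim_{s→0} s^2·G(s) = K·7 / (19) = (7/19)·K.
e_ss = 16/K_a = 38/105 ⇒ K_a = 840/19 ⇒ K = (840/19)/(7/19) = 120.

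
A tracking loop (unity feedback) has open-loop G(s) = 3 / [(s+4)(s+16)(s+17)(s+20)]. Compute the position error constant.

3/21760

G(s) has no factors of s in the denominator, so the system is type 0.
K_p = lim_{s→0} G(s) = 3 / (4·16·17·20) = 3/21760.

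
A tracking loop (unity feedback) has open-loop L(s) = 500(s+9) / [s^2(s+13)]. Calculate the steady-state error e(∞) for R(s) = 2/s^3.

13/2250

L(s) has two factors of s in the denominator, so the system is type 2.
K_a = lim_{s→0} s^2·L(s) = 500·9 / (13) = 4500/13.
r(t) = t^2 gives R(s) = 2/s^3.
e_ss = 2/K_a = 2/(4500/13) = 13/2250.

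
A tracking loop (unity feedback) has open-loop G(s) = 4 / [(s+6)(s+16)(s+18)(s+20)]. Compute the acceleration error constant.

No free integrators in G(s): this is a type 0 system.
K_a = lim_{s→0} s^2·G(s) = 0 (the extra factor of s kills the finite limit).

0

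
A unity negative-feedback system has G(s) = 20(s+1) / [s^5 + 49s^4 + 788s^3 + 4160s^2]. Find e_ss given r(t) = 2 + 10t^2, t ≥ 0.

The denominator has no term below 4160s^2 — 2 poles at s=0, type 2. By superposition:
  • 2: tracked with zero error.
  • 10t^2: e_ss = 20/K_a with K_a=1/208 → 4160.
Total e_ss = 4160.

4160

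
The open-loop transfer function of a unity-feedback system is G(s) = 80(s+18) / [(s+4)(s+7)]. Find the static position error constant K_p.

System type = 0 (no poles at s=0).
K_p = lim_{s→0} G(s) = 80·18 / (4·7) = 360/7.

360/7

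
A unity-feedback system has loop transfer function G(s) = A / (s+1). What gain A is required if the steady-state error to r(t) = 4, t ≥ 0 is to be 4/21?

The open loop has no poles at the origin → type 0 system.
K_p = lim_{s→0} G(s) = A / (1) = 1·A.
e_ss = 4/(1 + K_p) = 4/21 ⇒ 1 + 1·A = 21 ⇒ A = 20.

20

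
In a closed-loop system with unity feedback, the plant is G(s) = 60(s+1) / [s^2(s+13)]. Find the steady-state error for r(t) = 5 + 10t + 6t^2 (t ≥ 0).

Two free integrators in G(s): this is a type 2 system. Treating each term separately:
  • 5: tracked with zero error.
  • 10t: tracked with zero error.
  • 6t^2: e_ss = 12/K_a with K_a=60/13 → 2.6.
Total e_ss = 2.6.

2.6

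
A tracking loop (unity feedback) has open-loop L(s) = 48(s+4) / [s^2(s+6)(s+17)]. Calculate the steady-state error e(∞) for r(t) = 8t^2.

The open loop has two poles at the origin → type 2 system.
K_a = lim_{s→0} s^2·L(s) = 48·4 / (6·17) = 32/17.
r(t) = 8t^2 gives R(s) = 16/s^3.
e_ss = 16/K_a = 16/(32/17) = 8.5.

8.5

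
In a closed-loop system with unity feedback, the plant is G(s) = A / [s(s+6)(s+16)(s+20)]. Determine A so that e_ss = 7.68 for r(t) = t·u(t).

250

One free integrator in G(s): this is a type 1 system.
K_v = lim_{s→0} s·G(s) = A / (6·16·20) = (1/1920)·A.
e_ss = 1/K_v = 7.68 ⇒ K_v = 25/192 ⇒ A = (25/192)/(1/1920) = 250.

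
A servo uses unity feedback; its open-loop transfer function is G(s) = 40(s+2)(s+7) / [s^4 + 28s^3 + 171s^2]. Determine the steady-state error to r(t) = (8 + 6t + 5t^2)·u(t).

Lowest-order denominator term is 171s^2, so the open loop has 2 poles at the origin → type 2 system. Treating each term separately:
  • 8: tracked with zero error.
  • 6t: tracked with zero error.
  • 5t^2: e_ss = 10/K_a with K_a=560/171 → 171/56.
Total e_ss = 171/56.

171/56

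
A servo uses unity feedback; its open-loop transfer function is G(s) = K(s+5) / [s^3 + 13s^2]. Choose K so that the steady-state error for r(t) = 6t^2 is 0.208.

The denominator has no term below 13s^2 — 2 poles at s=0, type 2.
K_a = lim_{s→0} s^2·G(s) = K·5 / 13 = (5/13)·K.
e_ss = 12/K_a = 0.208 ⇒ K_a = 750/13 ⇒ K = (750/13)/(5/13) = 150.

150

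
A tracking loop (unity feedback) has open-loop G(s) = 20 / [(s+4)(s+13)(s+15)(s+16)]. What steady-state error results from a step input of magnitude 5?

4.992

No free integrators in G(s): this is a type 0 system.
K_p = lim_{s→0} G(s) = 20 / (4·13·15·16) = 1/624.
e_ss = 5/(1 + K_p) = 5/(625/624) = 4.992.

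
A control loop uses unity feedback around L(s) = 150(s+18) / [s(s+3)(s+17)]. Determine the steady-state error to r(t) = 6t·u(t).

17/150

One free integrator in L(s): this is a type 1 system.
K_v = lim_{s→0} s·L(s) = 150·18 / (3·17) = 900/17.
e_ss = 6/K_v = 6/(900/17) = 17/150.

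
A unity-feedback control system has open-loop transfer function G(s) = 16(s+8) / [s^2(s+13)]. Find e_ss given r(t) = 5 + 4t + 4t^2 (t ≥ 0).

The open loop has two poles at the origin → type 2 system. Taking each input component in turn:
  • 5: tracked with zero error.
  • 4t: tracked with zero error.
  • 4t^2: e_ss = 8/K_a with K_a=128/13 → 0.8125.
Total e_ss = 0.8125.

0.8125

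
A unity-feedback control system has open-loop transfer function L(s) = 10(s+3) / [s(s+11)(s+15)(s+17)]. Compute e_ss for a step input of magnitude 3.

0

System type = 1 (one pole at s=0).
K_p = ∞ for a type-1 system; e_ss to a step is zero.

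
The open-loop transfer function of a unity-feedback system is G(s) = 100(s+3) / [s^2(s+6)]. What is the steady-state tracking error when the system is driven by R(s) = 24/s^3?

The open loop has two poles at the origin → type 2 system.
K_a = lim_{s→0} s^2·G(s) = 100·3 / (6) = 50.
r(t) = 12t^2 gives R(s) = 24/s^3.
e_ss = 24/K_a = 24/50 = 0.48.

0.48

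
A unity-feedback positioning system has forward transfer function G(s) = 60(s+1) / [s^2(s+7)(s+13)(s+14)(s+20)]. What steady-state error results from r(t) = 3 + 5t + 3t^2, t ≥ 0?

The open loop has two poles at the origin → type 2 system. Treating each term separately:
  • 3: tracked with zero error.
  • 5t: tracked with zero error.
  • 3t^2: e_ss = 6/K_a with K_a=3/1274 → 2548.
Total e_ss = 2548.

2548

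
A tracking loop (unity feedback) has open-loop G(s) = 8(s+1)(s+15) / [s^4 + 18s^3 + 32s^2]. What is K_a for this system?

The denominator has no term below 32s^2 — 2 poles at s=0, type 2.
K_a = lim_{s→0} s^2·G(s) = 8·1·15 / 32 = 3.75.

3.75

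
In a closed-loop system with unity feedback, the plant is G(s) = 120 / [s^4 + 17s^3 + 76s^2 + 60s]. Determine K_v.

Factoring s from the denominator leaves a polynomial with constant term 60, so the system is type 1.
K_v = lim_{s→0} s·G(s) = 120 / 60 = 2.

2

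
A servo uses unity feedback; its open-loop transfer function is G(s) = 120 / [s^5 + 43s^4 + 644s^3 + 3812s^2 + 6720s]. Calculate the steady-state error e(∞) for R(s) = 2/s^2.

Factoring s from the denominator leaves a polynomial with constant term 6720, so the system is type 1.
K_v = lim_{s→0} s·G(s) = 120 / 6720 = 1/56.
e_ss = 2/K_v = 2/(1/56) = 112.

112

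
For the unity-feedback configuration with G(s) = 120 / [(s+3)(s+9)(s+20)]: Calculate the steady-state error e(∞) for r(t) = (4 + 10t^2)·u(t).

infinity

The open loop has no poles at the origin → type 0 system. By superposition:
  • 4: e_ss = 4/(1+K_p) with K_p=2/9 → 36/11.
  • 10t^2: a type-0 system cannot track it, e_ss → ∞.
The unbounded component dominates.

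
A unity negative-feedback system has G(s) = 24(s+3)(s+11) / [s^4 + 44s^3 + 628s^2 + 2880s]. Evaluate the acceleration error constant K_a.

Lowest-order denominator term is 2880s, so the open loop has 1 pole at the origin → type 1 system.
K_a = lim_{s→0} s^2·G(s) = 0 (the extra factor of s kills the finite limit).

0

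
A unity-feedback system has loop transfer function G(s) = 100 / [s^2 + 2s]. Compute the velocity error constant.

50

Factoring s from the denominator leaves a polynomial with constant term 2, so the system is type 1.
K_v = lim_{s→0} s·G(s) = 100 / 2 = 50.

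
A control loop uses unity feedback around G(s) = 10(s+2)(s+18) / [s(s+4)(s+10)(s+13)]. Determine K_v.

G(s) has one factor of s in the denominator, so the system is type 1.
K_v = lim_{s→0} s·G(s) = 10·2·18 / (4·10·13) = 9/13.

9/13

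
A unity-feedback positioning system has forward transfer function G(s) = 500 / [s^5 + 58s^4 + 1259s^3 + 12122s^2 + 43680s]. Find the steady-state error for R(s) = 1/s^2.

The denominator has no term below 43680s — 1 pole at s=0, type 1.
K_v = lim_{s→0} s·G(s) = 500 / 43680 = 25/2184.
e_ss = 1/K_v = 1/(25/2184) = 87.36.

87.36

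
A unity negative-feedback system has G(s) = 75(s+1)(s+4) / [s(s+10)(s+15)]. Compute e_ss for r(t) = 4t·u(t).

G(s) has one factor of s in the denominator, so the system is type 1.
K_v = lim_{s→0} s·G(s) = 75·1·4 / (10·15) = 2.
e_ss = 4/K_v = 4/2 = 2.

2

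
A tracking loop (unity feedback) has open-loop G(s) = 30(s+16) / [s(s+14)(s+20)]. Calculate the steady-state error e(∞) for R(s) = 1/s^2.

7/12

G(s) has one factor of s in the denominator, so the system is type 1.
K_v = lim_{s→0} s·G(s) = 30·16 / (14·20) = 12/7.
e_ss = 1/K_v = 1/(12/7) = 7/12.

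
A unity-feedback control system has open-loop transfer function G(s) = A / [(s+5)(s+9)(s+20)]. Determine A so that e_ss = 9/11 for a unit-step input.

No free integrators in G(s): this is a type 0 system.
K_p = lim_{s→0} G(s) = A / (5·9·20) = (1/900)·A.
e_ss = 1/(1 + K_p) = 9/11 ⇒ 1 + (1/900)·A = 11/9 ⇒ A = 200.

200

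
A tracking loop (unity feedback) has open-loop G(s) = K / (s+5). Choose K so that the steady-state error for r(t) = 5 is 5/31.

No free integrators in G(s): this is a type 0 system.
K_p = lim_{s→0} G(s) = K / (5) = 0.2·K.
e_ss = 5/(1 + K_p) = 5/31 ⇒ 1 + 0.2·K = 31 ⇒ K = 150.

150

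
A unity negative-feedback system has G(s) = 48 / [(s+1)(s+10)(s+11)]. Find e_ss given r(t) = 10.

No free integrators in G(s): this is a type 0 system.
K_p = lim_{s→0} G(s) = 48 / (1·10·11) = 24/55.
e_ss = 10/(1 + K_p) = 10/(79/55) = 550/79.

550/79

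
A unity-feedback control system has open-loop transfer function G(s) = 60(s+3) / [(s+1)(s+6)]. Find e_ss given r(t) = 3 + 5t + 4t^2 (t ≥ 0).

infinity

No free integrators in G(s): this is a type 0 system. Treating each term separately:
  • 3: e_ss = 3/(1+K_p) with K_p=30 → 3/31.
  • 5t: a type-0 system cannot track it, e_ss → ∞.
  • 4t^2: a type-0 system cannot track it, e_ss → ∞.
The unbounded component dominates.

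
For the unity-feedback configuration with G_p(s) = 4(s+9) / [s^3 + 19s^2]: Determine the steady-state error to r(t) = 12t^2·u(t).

Lowest-order denominator term is 19s^2, so the open loop has 2 poles at the origin → type 2 system.
K_a = lim_{s→0} s^2·G_p(s) = 4·9 / 19 = 36/19.
r(t) = 12t^2 gives R(s) = 24/s^3.
e_ss = 24/K_a = 24/(36/19) = 38/3.

38/3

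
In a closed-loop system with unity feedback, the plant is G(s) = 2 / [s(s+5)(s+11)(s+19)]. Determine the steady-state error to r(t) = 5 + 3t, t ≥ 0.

1567.5

G(s) has one factor of s in the denominator, so the system is type 1. Taking each input component in turn:
  • 5: tracked with zero error.
  • 3t: e_ss = 3/K_v with K_v=2/1045 → 1567.5.
Total e_ss = 1567.5.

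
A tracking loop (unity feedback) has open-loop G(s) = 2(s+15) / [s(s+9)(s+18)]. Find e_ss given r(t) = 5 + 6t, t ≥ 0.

The open loop has one pole at the origin → type 1 system. Treating each term separately:
  • 5: tracked with zero error.
  • 6t: e_ss = 6/K_v with K_v=5/27 → 32.4.
Total e_ss = 32.4.

32.4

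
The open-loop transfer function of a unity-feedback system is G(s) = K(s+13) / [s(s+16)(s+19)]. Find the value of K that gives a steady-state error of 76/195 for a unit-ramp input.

60

G(s) has one factor of s in the denominator, so the system is type 1.
K_v = lim_{s→0} s·G(s) = K·13 / (16·19) = (13/304)·K.
e_ss = 1/K_v = 76/195 ⇒ K_v = 195/76 ⇒ K = (195/76)/(13/304) = 60.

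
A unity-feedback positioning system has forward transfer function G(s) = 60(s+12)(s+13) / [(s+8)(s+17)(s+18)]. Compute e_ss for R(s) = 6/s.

51/41

No free integrators in G(s): this is a type 0 system.
K_p = lim_{s→0} G(s) = 60·12·13 / (8·17·18) = 65/17.
e_ss = 6/(1 + K_p) = 6/(82/17) = 51/41.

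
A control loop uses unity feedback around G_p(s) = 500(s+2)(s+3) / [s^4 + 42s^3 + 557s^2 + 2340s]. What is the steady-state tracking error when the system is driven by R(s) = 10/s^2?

Factoring s from the denominator leaves a polynomial with constant term 2340, so the system is type 1.
K_v = lim_{s→0} s·G_p(s) = 500·2·3 / 2340 = 50/39.
e_ss = 10/K_v = 10/(50/39) = 7.8.

7.8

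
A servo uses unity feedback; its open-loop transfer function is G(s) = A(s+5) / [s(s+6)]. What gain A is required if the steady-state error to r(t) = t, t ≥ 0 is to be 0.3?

4

G(s) has one factor of s in the denominator, so the system is type 1.
K_v = lim_{s→0} s·G(s) = A·5 / (6) = (5/6)·A.
e_ss = 1/K_v = 0.3 ⇒ K_v = 10/3 ⇒ A = (10/3)/(5/6) = 4.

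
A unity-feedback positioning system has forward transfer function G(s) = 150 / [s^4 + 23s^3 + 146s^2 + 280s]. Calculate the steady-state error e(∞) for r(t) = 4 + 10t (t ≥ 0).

Lowest-order denominator term is 280s, so the open loop has 1 pole at the origin → type 1 system. By superposition:
  • 4: tracked with zero error.
  • 10t: e_ss = 10/K_v with K_v=15/28 → 56/3.
Total e_ss = 56/3.

56/3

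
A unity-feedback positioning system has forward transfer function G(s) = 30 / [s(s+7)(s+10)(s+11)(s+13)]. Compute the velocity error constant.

The open loop has one pole at the origin → type 1 system.
K_v = lim_{s→0} s·G(s) = 30 / (7·10·11·13) = 3/1001.

3/1001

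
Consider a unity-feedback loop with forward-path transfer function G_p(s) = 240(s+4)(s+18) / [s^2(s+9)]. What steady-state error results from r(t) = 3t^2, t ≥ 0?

System type = 2 (two poles at s=0).
K_a = lim_{s→0} s^2·G_p(s) = 240·4·18 / (9) = 1920.
r(t) = 3t^2 gives R(s) = 6/s^3.
e_ss = 6/K_a = 6/1920 = 1/320.

1/320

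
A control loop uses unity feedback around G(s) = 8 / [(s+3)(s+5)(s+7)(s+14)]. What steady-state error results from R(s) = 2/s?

1470/739

System type = 0 (no poles at s=0).
K_p = lim_{s→0} G(s) = 8 / (3·5·7·14) = 4/735.
e_ss = 2/(1 + K_p) = 2/(739/735) = 1470/739.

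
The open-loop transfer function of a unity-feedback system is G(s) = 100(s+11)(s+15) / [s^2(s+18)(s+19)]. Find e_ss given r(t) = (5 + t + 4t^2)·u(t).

System type = 2 (two poles at s=0). Taking each input component in turn:
  • 5: tracked with zero error.
  • t: tracked with zero error.
  • 4t^2: e_ss = 8/K_a with K_a=2750/57 → 228/1375.
Total e_ss = 228/1375.

228/1375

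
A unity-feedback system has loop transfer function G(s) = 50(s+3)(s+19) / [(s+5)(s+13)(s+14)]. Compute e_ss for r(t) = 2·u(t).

System type = 0 (no poles at s=0).
K_p = lim_{s→0} G(s) = 50·3·19 / (5·13·14) = 285/91.
e_ss = 2/(1 + K_p) = 2/(376/91) = 91/188.

91/188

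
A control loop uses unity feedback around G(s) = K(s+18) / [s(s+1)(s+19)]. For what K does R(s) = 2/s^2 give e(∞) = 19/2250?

The open loop has one pole at the origin → type 1 system.
K_v = lim_{s→0} s·G(s) = K·18 / (1·19) = (18/19)·K.
e_ss = 2/K_v = 19/2250 ⇒ K_v = 4500/19 ⇒ K = (4500/19)/(18/19) = 250.

250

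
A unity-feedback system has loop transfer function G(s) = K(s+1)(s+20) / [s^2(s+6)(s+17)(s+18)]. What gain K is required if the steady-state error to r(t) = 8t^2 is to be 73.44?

20

System type = 2 (two poles at s=0).
K_a = lim_{s→0} s^2·G(s) = K·1·20 / (6·17·18) = (5/459)·K.
e_ss = 16/K_a = 73.44 ⇒ K_a = 100/459 ⇒ K = (100/459)/(5/459) = 20.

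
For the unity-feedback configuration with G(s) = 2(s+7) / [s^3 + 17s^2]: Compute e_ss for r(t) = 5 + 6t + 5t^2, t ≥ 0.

Lowest-order denominator term is 17s^2, so the open loop has 2 poles at the origin → type 2 system. Treating each term separately:
  • 5: tracked with zero error.
  • 6t: tracked with zero error.
  • 5t^2: e_ss = 10/K_a with K_a=14/17 → 85/7.
Total e_ss = 85/7.

85/7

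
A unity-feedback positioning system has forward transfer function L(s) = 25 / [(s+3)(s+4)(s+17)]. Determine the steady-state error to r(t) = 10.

No free integrators in L(s): this is a type 0 system.
K_p = lim_{s→0} L(s) = 25 / (3·4·17) = 25/204.
e_ss = 10/(1 + K_p) = 10/(229/204) = 2040/229.

2040/229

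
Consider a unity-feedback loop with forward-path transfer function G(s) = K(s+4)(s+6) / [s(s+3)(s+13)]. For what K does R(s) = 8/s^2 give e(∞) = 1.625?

8

One free integrator in G(s): this is a type 1 system.
K_v = lim_{s→0} s·G(s) = K·4·6 / (3·13) = (8/13)·K.
e_ss = 8/K_v = 1.625 ⇒ K_v = 64/13 ⇒ K = (64/13)/(8/13) = 8.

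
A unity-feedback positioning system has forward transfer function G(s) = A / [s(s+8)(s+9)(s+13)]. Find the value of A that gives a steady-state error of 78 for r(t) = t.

12

The open loop has one pole at the origin → type 1 system.
K_v = lim_{s→0} s·G(s) = A / (8·9·13) = (1/936)·A.
e_ss = 1/K_v = 78 ⇒ K_v = 1/78 ⇒ A = (1/78)/(1/936) = 12.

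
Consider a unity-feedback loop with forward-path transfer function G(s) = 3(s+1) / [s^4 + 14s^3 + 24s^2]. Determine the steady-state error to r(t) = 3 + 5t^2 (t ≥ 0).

80

The denominator has no term below 24s^2 — 2 poles at s=0, type 2. Taking each input component in turn:
  • 3: tracked with zero error.
  • 5t^2: e_ss = 10/K_a with K_a=0.125 → 80.
Total e_ss = 80.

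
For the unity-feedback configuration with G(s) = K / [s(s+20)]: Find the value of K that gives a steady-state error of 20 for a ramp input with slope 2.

2

One free integrator in G(s): this is a type 1 system.
K_v = lim_{s→0} s·G(s) = K / (20) = 0.05·K.
e_ss = 2/K_v = 20 ⇒ K_v = 0.1 ⇒ K = 0.1/0.05 = 2.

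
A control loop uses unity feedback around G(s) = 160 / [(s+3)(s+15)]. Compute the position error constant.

The open loop has no poles at the origin → type 0 system.
K_p = lim_{s→0} G(s) = 160 / (3·15) = 32/9.

32/9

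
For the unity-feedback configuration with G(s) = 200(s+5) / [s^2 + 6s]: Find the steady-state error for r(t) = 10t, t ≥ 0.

0.06

The denominator has no term below 6s — 1 pole at s=0, type 1.
K_v = lim_{s→0} s·G(s) = 200·5 / 6 = 500/3.
e_ss = 10/K_v = 10/(500/3) = 0.06.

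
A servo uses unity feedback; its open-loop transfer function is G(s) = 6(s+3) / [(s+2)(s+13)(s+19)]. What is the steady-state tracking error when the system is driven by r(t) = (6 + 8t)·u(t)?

No free integrators in G(s): this is a type 0 system. Taking each input component in turn:
  • 6: e_ss = 6/(1+K_p) with K_p=9/247 → 741/128.
  • 8t: a type-0 system cannot track it, e_ss → ∞.
The unbounded component dominates.

infinity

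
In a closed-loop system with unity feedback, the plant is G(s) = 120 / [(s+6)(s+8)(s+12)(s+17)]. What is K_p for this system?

5/408

No free integrators in G(s): this is a type 0 system.
K_p = lim_{s→0} G(s) = 120 / (6·8·12·17) = 5/408.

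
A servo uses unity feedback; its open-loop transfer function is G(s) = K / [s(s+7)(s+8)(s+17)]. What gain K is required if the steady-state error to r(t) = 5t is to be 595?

8

G(s) has one factor of s in the denominator, so the system is type 1.
K_v = lim_{s→0} s·G(s) = K / (7·8·17) = (1/952)·K.
e_ss = 5/K_v = 595 ⇒ K_v = 1/119 ⇒ K = (1/119)/(1/952) = 8.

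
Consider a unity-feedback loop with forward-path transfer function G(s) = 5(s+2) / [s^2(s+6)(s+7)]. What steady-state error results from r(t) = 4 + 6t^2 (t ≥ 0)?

50.4

Two free integrators in G(s): this is a type 2 system. Taking each input component in turn:
  • 4: tracked with zero error.
  • 6t^2: e_ss = 12/K_a with K_a=5/21 → 50.4.
Total e_ss = 50.4.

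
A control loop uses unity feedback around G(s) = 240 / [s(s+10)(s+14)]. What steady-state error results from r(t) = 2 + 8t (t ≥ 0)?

G(s) has one factor of s in the denominator, so the system is type 1. By superposition:
  • 2: tracked with zero error.
  • 8t: e_ss = 8/K_v with K_v=12/7 → 14/3.
Total e_ss = 14/3.

14/3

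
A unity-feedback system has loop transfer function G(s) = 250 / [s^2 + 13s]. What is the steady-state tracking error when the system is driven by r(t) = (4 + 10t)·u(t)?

Lowest-order denominator term is 13s, so the open loop has 1 pole at the origin → type 1 system. By superposition:
  • 4: tracked with zero error.
  • 10t: e_ss = 10/K_v with K_v=250/13 → 0.52.
Total e_ss = 0.52.

0.52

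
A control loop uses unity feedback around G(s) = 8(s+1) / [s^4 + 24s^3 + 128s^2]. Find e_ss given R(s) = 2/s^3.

32

Factoring s^2 from the denominator leaves a polynomial with constant term 128, so the system is type 2.
K_a = lim_{s→0} s^2·G(s) = 8·1 / 128 = 0.0625.
r(t) = t^2 gives R(s) = 2/s^3.
e_ss = 2/K_a = 2/0.0625 = 32.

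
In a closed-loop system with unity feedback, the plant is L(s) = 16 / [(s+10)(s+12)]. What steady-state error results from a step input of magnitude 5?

75/17

L(s) has no factors of s in the denominator, so the system is type 0.
K_p = lim_{s→0} L(s) = 16 / (10·12) = 2/15.
e_ss = 5/(1 + K_p) = 5/(17/15) = 75/17.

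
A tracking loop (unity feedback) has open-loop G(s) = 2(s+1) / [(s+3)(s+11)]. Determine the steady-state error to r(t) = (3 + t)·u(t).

The open loop has no poles at the origin → type 0 system. Treating each term separately:
  • 3: e_ss = 3/(1+K_p) with K_p=2/33 → 99/35.
  • t: a type-0 system cannot track it, e_ss → ∞.
The unbounded component dominates.

infinity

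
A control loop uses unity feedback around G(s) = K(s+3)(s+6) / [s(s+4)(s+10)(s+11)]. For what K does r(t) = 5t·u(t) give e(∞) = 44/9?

One free integrator in G(s): this is a type 1 system.
K_v = lim_{s→0} s·G(s) = K·3·6 / (4·10·11) = (9/220)·K.
e_ss = 5/K_v = 44/9 ⇒ K_v = 45/44 ⇒ K = (45/44)/(9/220) = 25.

25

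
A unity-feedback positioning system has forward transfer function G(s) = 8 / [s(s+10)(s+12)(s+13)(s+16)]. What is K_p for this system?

K_p = lim_{s→0} G(s); with 1 pole at the origin the limit diverges, so K_p = ∞.

infinity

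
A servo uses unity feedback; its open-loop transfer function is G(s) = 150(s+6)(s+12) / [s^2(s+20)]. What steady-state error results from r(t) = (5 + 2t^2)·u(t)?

1/135

The open loop has two poles at the origin → type 2 system. Taking each input component in turn:
  • 5: tracked with zero error.
  • 2t^2: e_ss = 4/K_a with K_a=540 → 1/135.
Total e_ss = 1/135.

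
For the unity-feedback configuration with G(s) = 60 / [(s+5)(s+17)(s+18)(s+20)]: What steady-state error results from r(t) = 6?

3060/511

No free integrators in G(s): this is a type 0 system.
K_p = lim_{s→0} G(s) = 60 / (5·17·18·20) = 1/510.
e_ss = 6/(1 + K_p) = 6/(511/510) = 3060/511.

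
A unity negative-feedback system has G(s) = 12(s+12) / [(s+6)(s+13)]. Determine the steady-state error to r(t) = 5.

65/37

No free integrators in G(s): this is a type 0 system.
K_p = lim_{s→0} G(s) = 12·12 / (6·13) = 24/13.
e_ss = 5/(1 + K_p) = 5/(37/13) = 65/37.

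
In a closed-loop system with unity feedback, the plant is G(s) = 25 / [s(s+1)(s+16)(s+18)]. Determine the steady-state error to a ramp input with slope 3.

34.56

System type = 1 (one pole at s=0).
K_v = lim_{s→0} s·G(s) = 25 / (1·16·18) = 25/288.
e_ss = 3/K_v = 3/(25/288) = 34.56.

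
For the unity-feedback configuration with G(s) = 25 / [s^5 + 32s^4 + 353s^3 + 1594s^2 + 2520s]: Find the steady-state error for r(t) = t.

The denominator has no term below 2520s — 1 pole at s=0, type 1.
K_v = lim_{s→0} s·G(s) = 25 / 2520 = 5/504.
e_ss = 1/K_v = 1/(5/504) = 100.8.

100.8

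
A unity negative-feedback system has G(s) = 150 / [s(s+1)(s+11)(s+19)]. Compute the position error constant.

infinity

K_p = lim_{s→0} G(s); with 1 pole at the origin the limit diverges, so K_p = ∞.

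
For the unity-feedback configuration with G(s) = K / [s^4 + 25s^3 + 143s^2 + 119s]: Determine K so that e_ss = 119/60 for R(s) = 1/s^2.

The denominator has no term below 119s — 1 pole at s=0, type 1.
K_v = lim_{s→0} s·G(s) = K / 119 = (1/119)·K.
e_ss = 1/K_v = 119/60 ⇒ K_v = 60/119 ⇒ K = (60/119)/(1/119) = 60.

60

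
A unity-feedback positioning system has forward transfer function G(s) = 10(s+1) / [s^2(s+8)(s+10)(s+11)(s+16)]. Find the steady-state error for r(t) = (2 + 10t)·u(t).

0

The open loop has two poles at the origin → type 2 system. By superposition:
  • 2: tracked with zero error.
  • 10t: tracked with zero error.
Total e_ss = 0.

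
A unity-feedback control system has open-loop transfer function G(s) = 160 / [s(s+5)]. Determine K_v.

32

One free integrator in G(s): this is a type 1 system.
K_v = lim_{s→0} s·G(s) = 160 / (5) = 32.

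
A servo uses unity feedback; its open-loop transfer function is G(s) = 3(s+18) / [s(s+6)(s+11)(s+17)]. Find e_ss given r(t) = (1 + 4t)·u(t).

The open loop has one pole at the origin → type 1 system. By superposition:
  • 1: tracked with zero error.
  • 4t: e_ss = 4/K_v with K_v=9/187 → 748/9.
Total e_ss = 748/9.

748/9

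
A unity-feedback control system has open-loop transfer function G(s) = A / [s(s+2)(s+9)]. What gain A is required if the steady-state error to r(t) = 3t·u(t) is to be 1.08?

50

One free integrator in G(s): this is a type 1 system.
K_v = lim_{s→0} s·G(s) = A / (2·9) = (1/18)·A.
e_ss = 3/K_v = 1.08 ⇒ K_v = 25/9 ⇒ A = (25/9)/(1/18) = 50.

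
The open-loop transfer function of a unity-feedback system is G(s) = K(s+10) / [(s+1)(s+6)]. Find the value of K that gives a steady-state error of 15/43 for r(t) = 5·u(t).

8

G(s) has no factors of s in the denominator, so the system is type 0.
K_p = lim_{s→0} G(s) = K·10 / (1·6) = (5/3)·K.
e_ss = 5/(1 + K_p) = 15/43 ⇒ 1 + (5/3)·K = 43/3 ⇒ K = 8.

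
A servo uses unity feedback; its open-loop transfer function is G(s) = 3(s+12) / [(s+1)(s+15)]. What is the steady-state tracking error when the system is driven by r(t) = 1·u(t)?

5/17

G(s) has no factors of s in the denominator, so the system is type 0.
K_p = lim_{s→0} G(s) = 3·12 / (1·15) = 2.4.
e_ss = 1/(1 + K_p) = 1/3.4 = 5/17.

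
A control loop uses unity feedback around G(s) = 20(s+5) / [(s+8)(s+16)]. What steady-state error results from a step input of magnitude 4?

128/57

G(s) has no factors of s in the denominator, so the system is type 0.
K_p = lim_{s→0} G(s) = 20·5 / (8·16) = 25/32.
e_ss = 4/(1 + K_p) = 4/(57/32) = 128/57.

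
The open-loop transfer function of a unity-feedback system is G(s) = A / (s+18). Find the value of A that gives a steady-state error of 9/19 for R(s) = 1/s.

20

G(s) has no factors of s in the denominator, so the system is type 0.
K_p = lim_{s→0} G(s) = A / (18) = (1/18)·A.
e_ss = 1/(1 + K_p) = 9/19 ⇒ 1 + (1/18)·A = 19/9 ⇒ A = 20.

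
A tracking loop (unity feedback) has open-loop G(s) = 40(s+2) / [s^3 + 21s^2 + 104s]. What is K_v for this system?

10/13

Lowest-order denominator term is 104s, so the open loop has 1 pole at the origin → type 1 system.
K_v = lim_{s→0} s·G(s) = 40·2 / 104 = 10/13.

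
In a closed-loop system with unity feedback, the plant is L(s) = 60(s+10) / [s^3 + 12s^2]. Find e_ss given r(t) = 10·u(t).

0

Factoring s^2 from the denominator leaves a polynomial with constant term 12, so the system is type 2.
K_p = ∞ for a type-2 system; e_ss to a step is zero.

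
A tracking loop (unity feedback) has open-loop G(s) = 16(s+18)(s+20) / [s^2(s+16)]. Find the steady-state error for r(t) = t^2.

G(s) has two factors of s in the denominator, so the system is type 2.
K_a = lim_{s→0} s^2·G(s) = 16·18·20 / (16) = 360.
r(t) = t^2 gives R(s) = 2/s^3.
e_ss = 2/K_a = 2/360 = 1/180.

1/180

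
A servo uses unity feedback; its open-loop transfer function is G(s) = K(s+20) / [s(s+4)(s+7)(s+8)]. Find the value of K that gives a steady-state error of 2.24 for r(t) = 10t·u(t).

50

System type = 1 (one pole at s=0).
K_v = lim_{s→0} s·G(s) = K·20 / (4·7·8) = (5/56)·K.
e_ss = 10/K_v = 2.24 ⇒ K_v = 125/28 ⇒ K = (125/28)/(5/56) = 50.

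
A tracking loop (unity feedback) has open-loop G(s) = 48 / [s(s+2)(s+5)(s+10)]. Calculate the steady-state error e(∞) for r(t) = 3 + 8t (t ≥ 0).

50/3

The open loop has one pole at the origin → type 1 system. By superposition:
  • 3: tracked with zero error.
  • 8t: e_ss = 8/K_v with K_v=0.48 → 50/3.
Total e_ss = 50/3.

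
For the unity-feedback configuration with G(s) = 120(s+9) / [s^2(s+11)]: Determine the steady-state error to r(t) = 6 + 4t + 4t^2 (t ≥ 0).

System type = 2 (two poles at s=0). By superposition:
  • 6: tracked with zero error.
  • 4t: tracked with zero error.
  • 4t^2: e_ss = 8/K_a with K_a=1080/11 → 11/135.
Total e_ss = 11/135.

11/135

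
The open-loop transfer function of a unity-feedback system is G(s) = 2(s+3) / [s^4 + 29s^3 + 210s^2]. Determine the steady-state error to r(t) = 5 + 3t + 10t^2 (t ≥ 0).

700

Factoring s^2 from the denominator leaves a polynomial with constant term 210, so the system is type 2. Taking each input component in turn:
  • 5: tracked with zero error.
  • 3t: tracked with zero error.
  • 10t^2: e_ss = 20/K_a with K_a=1/35 → 700.
Total e_ss = 700.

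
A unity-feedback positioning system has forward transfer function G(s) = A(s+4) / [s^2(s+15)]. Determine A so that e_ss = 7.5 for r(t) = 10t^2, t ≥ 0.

G(s) has two factors of s in the denominator, so the system is type 2.
K_a = lim_{s→0} s^2·G(s) = A·4 / (15) = (4/15)·A.
e_ss = 20/K_a = 7.5 ⇒ K_a = 8/3 ⇒ A = (8/3)/(4/15) = 10.

10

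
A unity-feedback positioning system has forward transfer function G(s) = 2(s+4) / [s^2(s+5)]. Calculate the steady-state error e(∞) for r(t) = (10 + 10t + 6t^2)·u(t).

Two free integrators in G(s): this is a type 2 system. Taking each input component in turn:
  • 10: tracked with zero error.
  • 10t: tracked with zero error.
  • 6t^2: e_ss = 12/K_a with K_a=1.6 → 7.5.
Total e_ss = 7.5.

7.5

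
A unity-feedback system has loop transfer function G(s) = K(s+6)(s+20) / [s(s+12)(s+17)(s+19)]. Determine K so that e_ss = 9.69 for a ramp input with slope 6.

20

G(s) has one factor of s in the denominator, so the system is type 1.
K_v = lim_{s→0} s·G(s) = K·6·20 / (12·17·19) = (10/323)·K.
e_ss = 6/K_v = 9.69 ⇒ K_v = 200/323 ⇒ K = (200/323)/(10/323) = 20.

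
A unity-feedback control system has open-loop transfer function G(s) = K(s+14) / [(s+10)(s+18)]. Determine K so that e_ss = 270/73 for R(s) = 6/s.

No free integrators in G(s): this is a type 0 system.
K_p = lim_{s→0} G(s) = K·14 / (10·18) = (7/90)·K.
e_ss = 6/(1 + K_p) = 270/73 ⇒ 1 + (7/90)·K = 73/45 ⇒ K = 8.

8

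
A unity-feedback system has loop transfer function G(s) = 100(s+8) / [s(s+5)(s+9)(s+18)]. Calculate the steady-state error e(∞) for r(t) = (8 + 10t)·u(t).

System type = 1 (one pole at s=0). By superposition:
  • 8: tracked with zero error.
  • 10t: e_ss = 10/K_v with K_v=80/81 → 10.125.
Total e_ss = 10.125.

10.125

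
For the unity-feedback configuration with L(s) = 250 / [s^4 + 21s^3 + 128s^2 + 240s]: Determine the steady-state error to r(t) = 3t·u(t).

Lowest-order denominator term is 240s, so the open loop has 1 pole at the origin → type 1 system.
K_v = lim_{s→0} s·L(s) = 250 / 240 = 25/24.
e_ss = 3/K_v = 3/(25/24) = 2.88.

2.88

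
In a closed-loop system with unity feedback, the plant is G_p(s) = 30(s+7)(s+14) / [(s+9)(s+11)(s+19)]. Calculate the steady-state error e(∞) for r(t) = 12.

System type = 0 (no poles at s=0).
K_p = lim_{s→0} G_p(s) = 30·7·14 / (9·11·19) = 980/627.
e_ss = 12/(1 + K_p) = 12/(1607/627) = 7524/1607.

7524/1607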